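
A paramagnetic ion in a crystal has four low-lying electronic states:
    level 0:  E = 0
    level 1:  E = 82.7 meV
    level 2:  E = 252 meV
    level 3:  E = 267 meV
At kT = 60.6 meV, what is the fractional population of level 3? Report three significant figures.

Eᵢ/kT = 0, 1.3647, 4.1584, 4.4059.
Z = Σ e^(−Eᵢ/kT) = e^(−0) + e^(−1.3647) + e^(−4.1584) + e^(−4.4059) = 1.0000 + 0.25546 + 0.015633 + 0.012205 = 1.2833.
P₃ = e^(−E₃/kT) / Z = 0.012205/1.2833 = 0.00951.

0.00951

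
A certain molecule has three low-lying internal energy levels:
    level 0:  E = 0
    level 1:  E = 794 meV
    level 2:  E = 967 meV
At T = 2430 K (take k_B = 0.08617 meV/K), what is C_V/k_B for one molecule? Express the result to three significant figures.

0.502

k_BT = 0.08617 × 2430 K = 209.39 meV.
Eᵢ/kT = 0, 3.7920, 4.6182.
Z = Σ e^(−Eᵢ/kT) = e^(−0) + e^(−3.7920) + e^(−4.6182) = 1.0000 + 0.022550 + 0.0098705 = 1.0324.
⟨E⟩ = 26.588 meV, ⟨E²⟩ = 22710 meV².
C_V/k_B = (⟨E²⟩ − ⟨E⟩²)/(kT)² = (22710 − 706.92)/43844 = 0.502.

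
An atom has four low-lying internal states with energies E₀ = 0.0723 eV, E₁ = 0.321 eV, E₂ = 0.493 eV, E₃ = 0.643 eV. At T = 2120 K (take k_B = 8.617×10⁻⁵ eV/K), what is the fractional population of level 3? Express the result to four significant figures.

k_BT = 8.617×10⁻⁵ × 2120 K = 0.182680 eV.
Eᵢ/kT = 0.395774, 1.75717, 2.69871, 3.51982.
Z = Σ e^(−Eᵢ/kT) = e^(−0.395774) + e^(−1.75717) + e^(−2.69871) + e^(−3.51982) = 0.673159 + 0.172532 + 0.0672923 + 0.0296048 = 0.942588.
P₃ = e^(−E₃/kT) / Z = 0.0296048/0.942588 = 0.03141.

0.03141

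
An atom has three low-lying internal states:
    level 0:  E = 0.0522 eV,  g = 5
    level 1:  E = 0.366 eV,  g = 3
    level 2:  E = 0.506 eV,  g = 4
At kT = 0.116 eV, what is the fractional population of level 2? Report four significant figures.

Eᵢ/kT = 0.450000, 3.15517, 4.36207.
Z = Σ gᵢe^(−Eᵢ/kT) = 5·e^(−0.450000) + 3·e^(−3.15517) + 4·e^(−4.36207) = 3.18814 + 0.127893 + 0.0510079 = 3.36704.
P₂ = g₂ e^(−E₂/kT) / Z = 0.0510079/3.36704 = 0.01515.

0.01515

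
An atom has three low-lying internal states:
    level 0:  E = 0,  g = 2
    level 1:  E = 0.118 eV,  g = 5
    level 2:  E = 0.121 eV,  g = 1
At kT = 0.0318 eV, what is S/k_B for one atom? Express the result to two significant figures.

Eᵢ/kT = 0, 3.711, 3.805.
Z = Σ gᵢe^(−Eᵢ/kT) = 2·e^(−0) + 5·e^(−3.711) + 1·e^(−3.805) = 2.000 + 0.1223 + 0.02226 = 2.145.
⟨E⟩ = Σ EᵢPᵢ = 0.007984 eV.
S/k_B = ln Z + ⟨E⟩/kT = ln(2.145) + 0.007984/0.0318 = 0.7631 + 0.2511 = 1.0.

1.0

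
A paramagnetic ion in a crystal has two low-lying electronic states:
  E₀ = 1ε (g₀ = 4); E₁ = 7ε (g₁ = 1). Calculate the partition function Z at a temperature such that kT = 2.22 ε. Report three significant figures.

Eᵢ/kT = 0.45045, 3.1532.
Z = Σ gᵢe^(−Eᵢ/kT) = 4·e^(−0.45045) + 1·e^(−3.1532) = 2.5494 + 0.042715 = 2.5921.

Z = 2.59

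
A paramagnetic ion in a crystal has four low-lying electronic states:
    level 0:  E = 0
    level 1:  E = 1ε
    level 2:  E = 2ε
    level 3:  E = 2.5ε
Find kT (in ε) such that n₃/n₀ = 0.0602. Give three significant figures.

n₃/n₀ = exp[−(E₃−E₀)/kT] = 0.0602.
⇒ (E₃−E₀)/kT = ln(1/0.0602) = ln(16.611) = 2.8101.
kT = 2.5ε / 2.8101 = 0.890 ε.

0.890 ε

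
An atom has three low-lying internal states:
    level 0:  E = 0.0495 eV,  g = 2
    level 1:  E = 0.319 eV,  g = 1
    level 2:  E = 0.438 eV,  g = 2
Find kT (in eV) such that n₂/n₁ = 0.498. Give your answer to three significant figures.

n₂/n₁ = (g₂/g₁) exp[−(E₂−E₁)/kT] = 0.498.
⇒ (E₂−E₁)/kT = ln((2/1)/0.498) = ln(4.0161) = 1.3903.
kT = 0.119 eV / 1.3903 = 0.0856 eV.

0.0856 eV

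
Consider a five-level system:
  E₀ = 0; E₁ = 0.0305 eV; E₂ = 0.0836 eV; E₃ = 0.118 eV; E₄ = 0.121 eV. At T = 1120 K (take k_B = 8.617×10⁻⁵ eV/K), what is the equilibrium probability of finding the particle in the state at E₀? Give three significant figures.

0.366

k_BT = 8.617×10⁻⁵ × 1120 K = 0.096510 eV.
Eᵢ/kT = 0, 0.31603, 0.86623, 1.2227, 1.2538.
Z = Σ e^(−Eᵢ/kT) = e^(−0) + e^(−0.31603) + e^(−0.86623) + e^(−1.2227) + e^(−1.2538) = 1.0000 + 0.72904 + 0.42053 + 0.29443 + 0.28542 = 2.7294.
P₀ = e^(−E₀/kT) / Z = 1.0000/2.7294 = 0.366.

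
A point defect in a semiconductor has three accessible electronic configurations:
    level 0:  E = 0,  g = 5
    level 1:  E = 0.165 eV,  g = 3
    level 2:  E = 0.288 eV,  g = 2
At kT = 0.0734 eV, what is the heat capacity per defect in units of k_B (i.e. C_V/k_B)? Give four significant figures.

0.3863

Eᵢ/kT = 0, 2.24796, 3.92371.
Z = Σ gᵢe^(−Eᵢ/kT) = 5·e^(−0) + 3·e^(−2.24796) + 2·e^(−3.92371) = 5.00000 + 0.316843 + 0.0395352 = 5.35638.
⟨E⟩ = 0.0118859 eV, ⟨E²⟩ = 0.00222263 eV².
C_V/k_B = (⟨E²⟩ − ⟨E⟩²)/(kT)² = (0.00222263 − 0.000141275)/0.00538756 = 0.3863.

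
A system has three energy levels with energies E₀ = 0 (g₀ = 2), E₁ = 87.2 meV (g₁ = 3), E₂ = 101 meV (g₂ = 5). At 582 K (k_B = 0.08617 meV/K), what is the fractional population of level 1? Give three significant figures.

0.165

k_BT = 0.08617 × 582 K = 50.151 meV.
Eᵢ/kT = 0, 1.7387, 2.0139.
Z = Σ gᵢe^(−Eᵢ/kT) = 2·e^(−0) + 3·e^(−1.7387) + 5·e^(−2.0139) = 2.0000 + 0.52725 + 0.66734 = 3.1946.
P₁ = g₁ e^(−E₁/kT) / Z = 0.52725/3.1946 = 0.165.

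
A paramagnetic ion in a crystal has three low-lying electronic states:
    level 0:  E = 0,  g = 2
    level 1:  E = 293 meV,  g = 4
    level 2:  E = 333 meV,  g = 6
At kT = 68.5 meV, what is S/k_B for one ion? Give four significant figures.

0.9633

Eᵢ/kT = 0, 4.27737, 4.86131.
Z = Σ gᵢe^(−Eᵢ/kT) = 2·e^(−0) + 4·e^(−4.27737) + 6·e^(−4.86131) = 2.00000 + 0.0555165 + 0.0464420 = 2.10196.
⟨E⟩ = Σ EᵢPᵢ = 15.0962 meV.
S/k_B = ln Z + ⟨E⟩/kT = ln(2.10196) + 15.0962/68.5 = 0.742870 + 0.220382 = 0.9633.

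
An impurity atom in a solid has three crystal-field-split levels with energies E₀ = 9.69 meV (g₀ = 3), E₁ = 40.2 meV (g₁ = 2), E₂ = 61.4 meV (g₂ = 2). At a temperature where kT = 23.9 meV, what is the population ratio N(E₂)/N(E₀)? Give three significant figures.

n₂/n₀ = (g₂/g₀) exp[−(E₂−E₀)/kT] = (2/3) × exp(−(51.71 meV)/(23.9 meV)) = (2/3) × exp(-2.1636) = 0.0766.

0.0766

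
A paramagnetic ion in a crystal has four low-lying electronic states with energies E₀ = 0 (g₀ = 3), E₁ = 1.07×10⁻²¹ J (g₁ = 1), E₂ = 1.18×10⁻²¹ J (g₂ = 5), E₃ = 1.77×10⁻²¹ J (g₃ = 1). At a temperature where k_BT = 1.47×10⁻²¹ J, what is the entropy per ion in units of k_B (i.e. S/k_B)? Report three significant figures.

Eᵢ/kT = 0, 0.72789, 0.80272, 1.2041.
Z = Σ gᵢe^(−Eᵢ/kT) = 3·e^(−0) + 1·e^(−0.72789) + 5·e^(−0.80272) + 1·e^(−1.2041) = 3.0000 + 0.48293 + 2.2405 + 0.29996 = 6.0234.
⟨E⟩ = Σ EᵢPᵢ = 0.61285 ×10⁻²¹ J.
S/k_B = ln Z + ⟨E⟩/kT = ln(6.0234) + 0.61285/1.47 = 1.7957 + 0.41690 = 2.21.

2.21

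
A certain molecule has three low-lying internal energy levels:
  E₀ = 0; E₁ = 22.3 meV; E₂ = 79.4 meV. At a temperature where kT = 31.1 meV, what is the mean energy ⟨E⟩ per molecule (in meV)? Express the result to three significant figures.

10.9 meV

Eᵢ/kT = 0, 0.71704, 2.5531.
Z = Σ e^(−Eᵢ/kT) = e^(−0) + e^(−0.71704) + e^(−2.5531) = 1.0000 + 0.48820 + 0.077840 = 1.5660.
⟨E⟩ = Σ Eᵢ e^(−Eᵢ/kT) / Z = (0·1.0000 + 22.3·0.48820 + 79.4·0.077840) / 1.5660 = 10.9 meV.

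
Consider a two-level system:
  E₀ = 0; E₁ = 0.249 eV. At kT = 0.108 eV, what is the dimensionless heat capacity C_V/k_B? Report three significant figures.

0.438

Eᵢ/kT = 0, 2.3056.
Z = Σ e^(−Eᵢ/kT) = e^(−0) + e^(−2.3056) = 1.0000 + 0.099699 = 1.0997.
⟨E⟩ = 0.022574 eV, ⟨E²⟩ = 0.0056210 eV².
C_V/k_B = (⟨E²⟩ − ⟨E⟩²)/(kT)² = (0.0056210 − 0.00050959)/0.011664 = 0.438.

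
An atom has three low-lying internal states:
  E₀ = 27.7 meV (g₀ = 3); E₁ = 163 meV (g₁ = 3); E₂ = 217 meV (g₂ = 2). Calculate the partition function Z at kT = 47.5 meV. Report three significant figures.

Z = 1.79

Eᵢ/kT = 0.58316, 3.4316, 4.5684.
Z = Σ gᵢe^(−Eᵢ/kT) = 3·e^(−0.58316) + 3·e^(−3.4316) + 2·e^(−4.5684) = 1.6744 + 0.097005 + 0.020749 = 1.7922.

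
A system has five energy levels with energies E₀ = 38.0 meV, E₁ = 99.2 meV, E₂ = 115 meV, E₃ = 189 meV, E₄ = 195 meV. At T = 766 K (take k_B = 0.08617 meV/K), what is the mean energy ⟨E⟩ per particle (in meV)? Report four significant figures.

79.06 meV

k_BT = 0.08617 × 766 K = 66.0062 meV.
Eᵢ/kT = 0.575703, 1.50289, 1.74226, 2.86337, 2.95427.
Z = Σ e^(−Eᵢ/kT) = e^(−0.575703) + e^(−1.50289) + e^(−1.74226) + e^(−2.86337) + e^(−2.95427) = 0.562309 + 0.222486 + 0.175124 + 0.0570761 + 0.0521167 = 1.06911.
⟨E⟩ = Σ Eᵢ e^(−Eᵢ/kT) / Z = (38.0·0.562309 + 99.2·0.222486 + 115·0.175124 + 189·0.0570761 + 195·0.0521167) / 1.06911 = 79.06 meV.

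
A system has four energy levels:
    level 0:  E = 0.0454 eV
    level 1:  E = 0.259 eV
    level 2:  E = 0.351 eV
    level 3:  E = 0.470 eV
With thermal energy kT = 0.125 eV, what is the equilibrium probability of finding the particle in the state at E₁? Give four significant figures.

Eᵢ/kT = 0.363200, 2.07200, 2.80800, 3.76000.
Z = Σ e^(−Eᵢ/kT) = e^(−0.363200) + e^(−2.07200) + e^(−2.80800) + e^(−3.76000) = 0.695447 + 0.125934 + 0.0603255 + 0.0232837 = 0.904990.
P₁ = e^(−E₁/kT) / Z = 0.125934/0.904990 = 0.1392.

0.1392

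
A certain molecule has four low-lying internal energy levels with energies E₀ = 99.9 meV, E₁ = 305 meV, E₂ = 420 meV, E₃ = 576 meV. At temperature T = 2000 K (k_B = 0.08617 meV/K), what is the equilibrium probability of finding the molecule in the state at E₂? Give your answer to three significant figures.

0.102

k_BT = 0.08617 × 2000 K = 172.34 meV.
Eᵢ/kT = 0.57967, 1.7698, 2.4370, 3.3422.
Z = Σ e^(−Eᵢ/kT) = e^(−0.57967) + e^(−1.7698) + e^(−2.4370) + e^(−3.3422) = 0.56008 + 0.17037 + 0.087423 + 0.035359 = 0.85323.
P₂ = e^(−E₂/kT) / Z = 0.087423/0.85323 = 0.102.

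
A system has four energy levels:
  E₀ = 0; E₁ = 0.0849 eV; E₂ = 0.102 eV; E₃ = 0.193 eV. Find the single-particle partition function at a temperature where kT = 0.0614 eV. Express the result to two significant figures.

Z = 1.5

Eᵢ/kT = 0, 1.383, 1.661, 3.143.
Z = Σ e^(−Eᵢ/kT) = e^(−0) + e^(−1.383) + e^(−1.661) + e^(−3.143) = 1.000 + 0.2508 + 0.1899 + 0.04315 = 1.484.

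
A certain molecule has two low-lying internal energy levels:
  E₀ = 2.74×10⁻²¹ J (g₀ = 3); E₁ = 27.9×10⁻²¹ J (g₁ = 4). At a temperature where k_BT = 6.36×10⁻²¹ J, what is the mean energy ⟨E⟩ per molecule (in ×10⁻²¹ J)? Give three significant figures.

Eᵢ/kT = 0.43082, 4.3868.
Z = Σ gᵢe^(−Eᵢ/kT) = 3·e^(−0.43082) + 4·e^(−4.3868) = 1.9499 + 0.049762 = 1.9997.
⟨E⟩ = Σ Eᵢ gᵢe^(−Eᵢ/kT) / Z = (2.74·1.9499 + 27.9·0.049762) / 1.9997 = 3.37 ×10⁻²¹ J.

3.37 ×10⁻²¹ J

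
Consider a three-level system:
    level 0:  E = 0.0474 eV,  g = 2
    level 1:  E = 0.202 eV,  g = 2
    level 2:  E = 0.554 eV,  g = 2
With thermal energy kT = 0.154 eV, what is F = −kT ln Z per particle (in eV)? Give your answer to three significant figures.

Eᵢ/kT = 0.30779, 1.3117, 3.5974.
Z = Σ gᵢe^(−Eᵢ/kT) = 2·e^(−0.30779) + 2·e^(−1.3117) + 2·e^(−3.5974) = 1.4701 + 0.53872 + 0.054790 = 2.0636.
F = −kT ln Z = −0.154 × ln(2.0636) = −0.154 × 0.72445 = -0.112 eV.

-0.112 eV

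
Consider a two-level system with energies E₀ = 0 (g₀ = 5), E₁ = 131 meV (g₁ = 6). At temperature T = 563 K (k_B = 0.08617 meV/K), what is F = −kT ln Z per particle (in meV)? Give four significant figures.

-81.84 meV

k_BT = 0.08617 × 563 K = 48.5137 meV.
Eᵢ/kT = 0, 2.70027.
Z = Σ gᵢe^(−Eᵢ/kT) = 5·e^(−0) + 6·e^(−2.70027) = 5.00000 + 0.403124 = 5.40312.
F = −kT ln Z = −48.5137 × ln(5.40312) = −48.5137 × 1.68698 = -81.84 meV.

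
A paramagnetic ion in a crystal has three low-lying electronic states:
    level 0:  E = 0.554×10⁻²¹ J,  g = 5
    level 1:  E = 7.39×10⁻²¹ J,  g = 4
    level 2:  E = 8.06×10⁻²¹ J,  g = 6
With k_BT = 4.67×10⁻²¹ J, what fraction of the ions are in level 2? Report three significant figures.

0.169

Eᵢ/kT = 0.11863, 1.5824, 1.7259.
Z = Σ gᵢe^(−Eᵢ/kT) = 5·e^(−0.11863) + 4·e^(−1.5824) + 6·e^(−1.7259) = 4.4407 + 0.82193 + 1.0681 = 6.3307.
P₂ = g₂ e^(−E₂/kT) / Z = 1.0681/6.3307 = 0.169.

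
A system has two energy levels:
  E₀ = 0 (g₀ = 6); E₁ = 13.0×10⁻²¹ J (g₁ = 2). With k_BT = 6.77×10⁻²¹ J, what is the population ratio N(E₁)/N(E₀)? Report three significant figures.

n₁/n₀ = (g₁/g₀) exp[−(E₁−E₀)/kT] = (2/6) × exp(−(13.0 ×10⁻²¹ J)/(6.77 ×10⁻²¹ J)) = (2/6) × exp(-1.9202) = 0.0489.

0.0489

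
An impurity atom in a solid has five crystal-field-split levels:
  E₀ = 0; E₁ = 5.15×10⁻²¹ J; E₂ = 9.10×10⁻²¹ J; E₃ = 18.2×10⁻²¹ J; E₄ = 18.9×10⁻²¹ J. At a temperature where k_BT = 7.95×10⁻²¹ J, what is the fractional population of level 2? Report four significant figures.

0.1564

Eᵢ/kT = 0, 0.647799, 1.14465, 2.28931, 2.37736.
Z = Σ e^(−Eᵢ/kT) = e^(−0) + e^(−0.647799) + e^(−1.14465) + e^(−2.28931) + e^(−2.37736) = 1.00000 + 0.523196 + 0.318335 + 0.101336 + 0.0927952 = 2.03566.
P₂ = e^(−E₂/kT) / Z = 0.318335/2.03566 = 0.1564.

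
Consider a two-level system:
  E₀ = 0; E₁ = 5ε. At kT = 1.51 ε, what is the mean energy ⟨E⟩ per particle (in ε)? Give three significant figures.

0.176 ε

Eᵢ/kT = 0, 3.3113.
Z = Σ e^(−Eᵢ/kT) = e^(−0) + e^(−3.3113) = 1.0000 + 0.036469 = 1.0365.
⟨E⟩ = Σ Eᵢ e^(−Eᵢ/kT) / Z = (0·1.0000 + 5·0.036469) / 1.0365 = 0.176 ε.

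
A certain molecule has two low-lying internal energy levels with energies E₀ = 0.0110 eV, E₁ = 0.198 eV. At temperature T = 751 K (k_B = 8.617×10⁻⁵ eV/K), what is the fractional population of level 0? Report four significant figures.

0.9473

k_BT = 8.617×10⁻⁵ × 751 K = 0.0647137 eV.
Eᵢ/kT = 0.169979, 3.05963.
Z = Σ e^(−Eᵢ/kT) = e^(−0.169979) + e^(−3.05963) = 0.843683 + 0.0469050 = 0.890588.
P₀ = e^(−E₀/kT) / Z = 0.843683/0.890588 = 0.9473.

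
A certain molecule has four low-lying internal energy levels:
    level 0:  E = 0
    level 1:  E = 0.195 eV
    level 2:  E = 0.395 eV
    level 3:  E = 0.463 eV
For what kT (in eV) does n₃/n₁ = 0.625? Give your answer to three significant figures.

0.570 eV

n₃/n₁ = exp[−(E₃−E₁)/kT] = 0.625.
⇒ (E₃−E₁)/kT = ln(1/0.625) = ln(1.6000) = 0.47000.
kT = 0.268 eV / 0.47000 = 0.570 eV.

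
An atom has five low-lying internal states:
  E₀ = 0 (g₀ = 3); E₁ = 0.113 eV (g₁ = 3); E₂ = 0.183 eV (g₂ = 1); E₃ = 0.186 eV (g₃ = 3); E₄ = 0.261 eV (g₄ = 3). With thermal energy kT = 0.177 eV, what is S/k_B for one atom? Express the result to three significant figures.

Eᵢ/kT = 0, 0.63842, 1.0339, 1.0508, 1.4746.
Z = Σ gᵢe^(−Eᵢ/kT) = 3·e^(−0) + 3·e^(−0.63842) + 1·e^(−1.0339) + 3·e^(−1.0508) + 3·e^(−1.4746) = 3.0000 + 1.5844 + 0.35562 + 1.0490 + 0.68661 = 6.6756.
⟨E⟩ = Σ EᵢPᵢ = 0.092641 eV.
S/k_B = ln Z + ⟨E⟩/kT = ln(6.6756) + 0.092641/0.177 = 1.8985 + 0.52340 = 2.42.

2.42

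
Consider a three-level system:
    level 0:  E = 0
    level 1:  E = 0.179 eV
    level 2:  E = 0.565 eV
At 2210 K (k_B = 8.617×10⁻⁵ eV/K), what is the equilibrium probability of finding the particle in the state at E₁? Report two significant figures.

k_BT = 8.617×10⁻⁵ × 2210 K = 0.1904 eV.
Eᵢ/kT = 0, 0.9401, 2.967.
Z = Σ e^(−Eᵢ/kT) = e^(−0) + e^(−0.9401) + e^(−2.967) = 1.000 + 0.3906 + 0.05146 = 1.442.
P₁ = e^(−E₁/kT) / Z = 0.3906/1.442 = 0.27.

0.27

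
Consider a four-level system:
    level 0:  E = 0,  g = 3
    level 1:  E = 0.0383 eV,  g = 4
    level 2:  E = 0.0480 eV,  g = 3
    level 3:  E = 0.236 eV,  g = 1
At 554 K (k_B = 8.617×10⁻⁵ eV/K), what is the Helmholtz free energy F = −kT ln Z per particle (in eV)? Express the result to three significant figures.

k_BT = 8.617×10⁻⁵ × 554 K = 0.047738 eV.
Eᵢ/kT = 0, 0.80230, 1.0055, 4.9437.
Z = Σ gᵢe^(−Eᵢ/kT) = 3·e^(−0) + 4·e^(−0.80230) + 3·e^(−1.0055) + 1·e^(−4.9437) = 3.0000 + 1.7932 + 1.0976 + 0.0071282 = 5.8979.
F = −kT ln Z = −0.047738 × ln(5.8979) = −0.047738 × 1.7746 = -0.0847 eV.

-0.0847 eV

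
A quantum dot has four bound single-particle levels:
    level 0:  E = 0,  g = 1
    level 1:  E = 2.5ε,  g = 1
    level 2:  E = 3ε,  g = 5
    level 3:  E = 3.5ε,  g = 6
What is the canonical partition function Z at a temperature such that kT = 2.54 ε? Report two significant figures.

Z = 4.4

Eᵢ/kT = 0, 0.9843, 1.181, 1.378.
Z = Σ gᵢe^(−Eᵢ/kT) = 1·e^(−0) + 1·e^(−0.9843) + 5·e^(−1.181) + 6·e^(−1.378) = 1.000 + 0.3737 + 1.535 + 1.512 = 4.421.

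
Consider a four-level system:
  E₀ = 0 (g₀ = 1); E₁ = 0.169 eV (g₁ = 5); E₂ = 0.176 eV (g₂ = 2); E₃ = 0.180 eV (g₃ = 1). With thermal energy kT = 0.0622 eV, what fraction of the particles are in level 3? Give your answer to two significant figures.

0.037

Eᵢ/kT = 0, 2.717, 2.830, 2.894.
Z = Σ gᵢe^(−Eᵢ/kT) = 1·e^(−0) + 5·e^(−2.717) + 2·e^(−2.830) + 1·e^(−2.894) = 1.000 + 0.3304 + 0.1180 + 0.05535 = 1.504.
P₃ = g₃ e^(−E₃/kT) / Z = 0.05535/1.504 = 0.037.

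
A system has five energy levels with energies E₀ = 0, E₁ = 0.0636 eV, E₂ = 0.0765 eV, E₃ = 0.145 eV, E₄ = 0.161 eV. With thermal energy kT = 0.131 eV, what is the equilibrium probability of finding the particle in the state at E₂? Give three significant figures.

0.199

Eᵢ/kT = 0, 0.48550, 0.58397, 1.1069, 1.2290.
Z = Σ e^(−Eᵢ/kT) = e^(−0) + e^(−0.48550) + e^(−0.58397) + e^(−1.1069) + e^(−1.2290) = 1.0000 + 0.61539 + 0.55768 + 0.33058 + 0.29259 = 2.7962.
P₂ = e^(−E₂/kT) / Z = 0.55768/2.7962 = 0.199.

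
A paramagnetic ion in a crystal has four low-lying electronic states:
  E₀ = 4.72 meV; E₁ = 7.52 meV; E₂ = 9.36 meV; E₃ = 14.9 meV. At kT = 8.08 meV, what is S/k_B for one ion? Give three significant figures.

Eᵢ/kT = 0.58416, 0.93069, 1.1584, 1.8441.
Z = Σ e^(−Eᵢ/kT) = e^(−0.58416) + e^(−0.93069) + e^(−1.1584) + e^(−1.8441) = 0.55757 + 0.39428 + 0.31399 + 0.15817 = 1.4240.
⟨E⟩ = Σ EᵢPᵢ = 7.6492 meV.
S/k_B = ln Z + ⟨E⟩/kT = ln(1.4240) + 7.6492/8.08 = 0.35347 + 0.94668 = 1.30.

1.30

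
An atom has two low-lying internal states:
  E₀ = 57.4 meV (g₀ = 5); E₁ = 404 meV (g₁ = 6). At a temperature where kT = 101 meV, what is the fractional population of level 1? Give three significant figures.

0.0373

Eᵢ/kT = 0.56832, 4.0000.
Z = Σ gᵢe^(−Eᵢ/kT) = 5·e^(−0.56832) + 6·e^(−4.0000) = 2.8324 + 0.10989 = 2.9423.
P₁ = g₁ e^(−E₁/kT) / Z = 0.10989/2.9423 = 0.0373.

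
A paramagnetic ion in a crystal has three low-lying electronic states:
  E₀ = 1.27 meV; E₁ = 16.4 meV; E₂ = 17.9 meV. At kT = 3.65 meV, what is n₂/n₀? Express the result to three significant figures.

n₂/n₀ = exp[−(E₂−E₀)/kT] = exp(−(16.63 meV)/(3.65 meV)) = exp(-4.5562) = 0.0105.

0.0105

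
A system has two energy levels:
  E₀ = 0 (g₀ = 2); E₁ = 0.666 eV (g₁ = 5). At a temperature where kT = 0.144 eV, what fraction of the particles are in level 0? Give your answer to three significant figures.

0.976

Eᵢ/kT = 0, 4.6250.
Z = Σ gᵢe^(−Eᵢ/kT) = 2·e^(−0) + 5·e^(−4.6250) = 2.0000 + 0.049018 = 2.0490.
P₀ = g₀ e^(−E₀/kT) / Z = 2.0000/2.0490 = 0.976.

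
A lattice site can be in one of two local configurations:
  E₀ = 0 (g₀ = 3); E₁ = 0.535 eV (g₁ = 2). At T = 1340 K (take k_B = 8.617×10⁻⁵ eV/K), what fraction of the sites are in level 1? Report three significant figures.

k_BT = 8.617×10⁻⁵ × 1340 K = 0.11547 eV.
Eᵢ/kT = 0, 4.6332.
Z = Σ gᵢe^(−Eᵢ/kT) = 3·e^(−0) + 2·e^(−4.6332) = 3.0000 + 0.019447 = 3.0194.
P₁ = g₁ e^(−E₁/kT) / Z = 0.019447/3.0194 = 0.00644.

0.00644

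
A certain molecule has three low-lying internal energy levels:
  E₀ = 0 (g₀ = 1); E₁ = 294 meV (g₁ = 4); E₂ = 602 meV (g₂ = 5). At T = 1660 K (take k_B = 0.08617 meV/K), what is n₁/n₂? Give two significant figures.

k_BT = 0.08617 × 1660 K = 143.0 meV.
n₁/n₂ = (g₁/g₂) exp[−(E₁−E₂)/kT] = (4/5) × exp(−(-308 meV)/(143.0 meV)) = (4/5) × exp(2.154) = 6.9.

6.9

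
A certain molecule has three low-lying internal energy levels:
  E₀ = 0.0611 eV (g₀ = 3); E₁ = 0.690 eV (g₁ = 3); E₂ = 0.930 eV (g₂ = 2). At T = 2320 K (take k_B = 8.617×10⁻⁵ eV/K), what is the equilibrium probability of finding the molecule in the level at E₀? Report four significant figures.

k_BT = 8.617×10⁻⁵ × 2320 K = 0.199914 eV.
Eᵢ/kT = 0.305631, 3.45148, 4.65200.
Z = Σ gᵢe^(−Eᵢ/kT) = 3·e^(−0.305631) + 3·e^(−3.45148) + 2·e^(−4.65200) = 2.20998 + 0.0950961 + 0.0190850 = 2.32416.
P₀ = g₀ e^(−E₀/kT) / Z = 2.20998/2.32416 = 0.9509.

0.9509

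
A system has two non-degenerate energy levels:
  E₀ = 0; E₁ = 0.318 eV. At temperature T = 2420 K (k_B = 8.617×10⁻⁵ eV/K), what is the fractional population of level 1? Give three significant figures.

k_BT = 8.617×10⁻⁵ × 2420 K = 0.20853 eV.
Eᵢ/kT = 0, 1.5250.
Z = Σ e^(−Eᵢ/kT) = e^(−0) + e^(−1.5250) = 1.0000 + 0.21762 = 1.2176.
P₁ = e^(−E₁/kT) / Z = 0.21762/1.2176 = 0.179.

0.179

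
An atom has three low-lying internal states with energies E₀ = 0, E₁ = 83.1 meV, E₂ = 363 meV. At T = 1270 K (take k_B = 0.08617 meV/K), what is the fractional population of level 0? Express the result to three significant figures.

k_BT = 0.08617 × 1270 K = 109.44 meV.
Eᵢ/kT = 0, 0.75932, 3.3169.
Z = Σ e^(−Eᵢ/kT) = e^(−0) + e^(−0.75932) + e^(−3.3169) = 1.0000 + 0.46798 + 0.036265 = 1.5042.
P₀ = e^(−E₀/kT) / Z = 1.0000/1.5042 = 0.665.

0.665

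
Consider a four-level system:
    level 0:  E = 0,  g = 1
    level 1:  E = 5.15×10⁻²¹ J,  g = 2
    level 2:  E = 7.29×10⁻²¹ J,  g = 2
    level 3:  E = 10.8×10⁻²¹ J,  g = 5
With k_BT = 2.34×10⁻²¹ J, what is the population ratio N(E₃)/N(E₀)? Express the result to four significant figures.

0.04949

n₃/n₀ = (g₃/g₀) exp[−(E₃−E₀)/kT] = (5/1) × exp(−(10.8 ×10⁻²¹ J)/(2.34 ×10⁻²¹ J)) = (5/1) × exp(-4.61538) = 0.04949.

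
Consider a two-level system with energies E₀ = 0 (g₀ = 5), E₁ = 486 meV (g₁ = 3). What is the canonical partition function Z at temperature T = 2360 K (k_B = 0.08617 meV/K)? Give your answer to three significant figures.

Z = 5.27

k_BT = 0.08617 × 2360 K = 203.36 meV.
Eᵢ/kT = 0, 2.3899.
Z = Σ gᵢe^(−Eᵢ/kT) = 5·e^(−0) + 3·e^(−2.3899) = 5.0000 + 0.27492 = 5.2749.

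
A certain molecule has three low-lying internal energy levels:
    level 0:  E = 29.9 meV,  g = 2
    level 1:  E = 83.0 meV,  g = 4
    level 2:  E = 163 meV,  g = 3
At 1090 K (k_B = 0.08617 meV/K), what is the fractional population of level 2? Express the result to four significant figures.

k_BT = 0.08617 × 1090 K = 93.9253 meV.
Eᵢ/kT = 0.318338, 0.883681, 1.73542.
Z = Σ gᵢe^(−Eᵢ/kT) = 2·e^(−0.318338) + 4·e^(−0.883681) + 3·e^(−1.73542) = 1.45471 + 1.65304 + 0.528978 = 3.63673.
P₂ = g₂ e^(−E₂/kT) / Z = 0.528978/3.63673 = 0.1455.

0.1455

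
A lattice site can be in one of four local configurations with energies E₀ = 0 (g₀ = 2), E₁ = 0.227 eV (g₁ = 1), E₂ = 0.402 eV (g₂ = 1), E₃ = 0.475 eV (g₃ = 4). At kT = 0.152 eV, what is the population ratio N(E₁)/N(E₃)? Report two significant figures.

n₁/n₃ = (g₁/g₃) exp[−(E₁−E₃)/kT] = (1/4) × exp(−(-0.248 eV)/(0.152 eV)) = (1/4) × exp(1.632) = 1.3.

1.3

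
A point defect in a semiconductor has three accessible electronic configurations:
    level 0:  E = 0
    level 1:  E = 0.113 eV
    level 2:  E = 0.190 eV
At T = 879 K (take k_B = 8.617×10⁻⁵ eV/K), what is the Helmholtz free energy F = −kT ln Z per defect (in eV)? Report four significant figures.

-0.02024 eV

k_BT = 8.617×10⁻⁵ × 879 K = 0.0757434 eV.
Eᵢ/kT = 0, 1.49188, 2.50847.
Z = Σ e^(−Eᵢ/kT) = e^(−0) + e^(−1.49188) + e^(−2.50847) = 1.00000 + 0.224949 + 0.0813927 = 1.30634.
F = −kT ln Z = −0.0757434 × ln(1.30634) = −0.0757434 × 0.267229 = -0.02024 eV.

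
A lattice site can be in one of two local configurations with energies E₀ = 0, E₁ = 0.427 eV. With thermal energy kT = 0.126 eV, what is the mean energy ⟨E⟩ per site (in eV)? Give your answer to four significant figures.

Eᵢ/kT = 0, 3.38889.
Z = Σ e^(−Eᵢ/kT) = e^(−0) + e^(−3.38889) = 1.00000 + 0.0337461 = 1.03375.
⟨E⟩ = Σ Eᵢ e^(−Eᵢ/kT) / Z = (0·1.00000 + 0.427·0.0337461) / 1.03375 = 0.01394 eV.

0.01394 eV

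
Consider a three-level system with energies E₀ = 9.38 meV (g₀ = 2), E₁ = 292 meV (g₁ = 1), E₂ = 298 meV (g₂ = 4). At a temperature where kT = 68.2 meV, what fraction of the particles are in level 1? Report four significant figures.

Eᵢ/kT = 0.137537, 4.28152, 4.36950.
Z = Σ gᵢe^(−Eᵢ/kT) = 2·e^(−0.137537) + 1·e^(−4.28152) + 4·e^(−4.36950) = 1.74300 + 0.0138216 + 0.0506303 = 1.80745.
P₁ = g₁ e^(−E₁/kT) / Z = 0.0138216/1.80745 = 0.007647.

0.007647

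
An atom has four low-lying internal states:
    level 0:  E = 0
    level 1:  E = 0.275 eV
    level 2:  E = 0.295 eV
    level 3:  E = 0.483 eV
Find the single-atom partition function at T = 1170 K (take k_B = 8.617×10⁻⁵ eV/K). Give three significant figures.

k_BT = 8.617×10⁻⁵ × 1170 K = 0.10082 eV.
Eᵢ/kT = 0, 2.7276, 2.9260, 4.7907.
Z = Σ e^(−Eᵢ/kT) = e^(−0) + e^(−2.7276) + e^(−2.9260) + e^(−4.7907) = 1.0000 + 0.065376 + 0.053611 + 0.0083066 = 1.1273.

Z = 1.13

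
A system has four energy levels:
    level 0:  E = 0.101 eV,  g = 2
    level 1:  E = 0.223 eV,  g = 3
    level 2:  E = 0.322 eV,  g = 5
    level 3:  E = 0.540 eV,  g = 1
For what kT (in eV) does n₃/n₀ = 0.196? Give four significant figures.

n₃/n₀ = (g₃/g₀) exp[−(E₃−E₀)/kT] = 0.196.
⇒ (E₃−E₀)/kT = ln((1/2)/0.196) = ln(2.55102) = 0.936493.
kT = 0.439 eV / 0.936493 = 0.4688 eV.

0.4688 eV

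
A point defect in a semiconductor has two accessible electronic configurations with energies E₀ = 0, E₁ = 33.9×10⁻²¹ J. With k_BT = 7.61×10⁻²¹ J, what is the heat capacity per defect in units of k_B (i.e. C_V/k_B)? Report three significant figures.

0.225

Eᵢ/kT = 0, 4.4547.
Z = Σ e^(−Eᵢ/kT) = e^(−0) + e^(−4.4547) = 1.0000 + 0.011624 = 1.0116.
⟨E⟩ = 0.38953, ⟨E²⟩ = 13.205.
C_V/k_B = (⟨E²⟩ − ⟨E⟩²)/(kT)² = (13.205 − 0.15173)/57.912 = 0.225.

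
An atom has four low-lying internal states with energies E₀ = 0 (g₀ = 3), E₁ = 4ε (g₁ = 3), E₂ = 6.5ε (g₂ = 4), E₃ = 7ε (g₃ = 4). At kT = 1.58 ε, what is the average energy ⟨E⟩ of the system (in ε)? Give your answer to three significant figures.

Eᵢ/kT = 0, 2.5316, 4.1139, 4.4304.
Z = Σ gᵢe^(−Eᵢ/kT) = 3·e^(−0) + 3·e^(−2.5316) + 4·e^(−4.1139) + 4·e^(−4.4304) = 3.0000 + 0.23860 + 0.065376 + 0.047639 = 3.3516.
⟨E⟩ = Σ Eᵢ gᵢe^(−Eᵢ/kT) / Z = (0·3.0000 + 4·0.23860 + 6.5·0.065376 + 7·0.047639) / 3.3516 = 0.511 ε.

0.511 ε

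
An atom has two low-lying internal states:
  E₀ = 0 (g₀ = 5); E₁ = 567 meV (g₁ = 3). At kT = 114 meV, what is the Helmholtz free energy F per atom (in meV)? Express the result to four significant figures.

-183.9 meV

Eᵢ/kT = 0, 4.97368.
Z = Σ gᵢe^(−Eᵢ/kT) = 5·e^(−0) + 3·e^(−4.97368) = 5.00000 + 0.0207529 = 5.02075.
F = −kT ln Z = −114 × ln(5.02075) = −114 × 1.61358 = -183.9 meV.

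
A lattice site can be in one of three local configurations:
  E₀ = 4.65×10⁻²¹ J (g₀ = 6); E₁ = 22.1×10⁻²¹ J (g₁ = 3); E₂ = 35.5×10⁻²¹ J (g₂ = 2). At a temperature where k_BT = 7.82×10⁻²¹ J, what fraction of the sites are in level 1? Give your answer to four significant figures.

0.05064

Eᵢ/kT = 0.594629, 2.82609, 4.53964.
Z = Σ gᵢe^(−Eᵢ/kT) = 6·e^(−0.594629) + 3·e^(−2.82609) + 2·e^(−4.53964) = 3.31060 + 0.177732 + 0.0213545 = 3.50969.
P₁ = g₁ e^(−E₁/kT) / Z = 0.177732/3.50969 = 0.05064.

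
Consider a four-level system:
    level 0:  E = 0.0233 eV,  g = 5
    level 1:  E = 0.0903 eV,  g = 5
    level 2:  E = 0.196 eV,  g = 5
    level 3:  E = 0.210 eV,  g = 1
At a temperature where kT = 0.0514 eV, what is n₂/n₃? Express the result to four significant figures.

6.565

n₂/n₃ = (g₂/g₃) exp[−(E₂−E₃)/kT] = (5/1) × exp(−(-0.014 eV)/(0.0514 eV)) = (5/1) × exp(0.272374) = 6.565.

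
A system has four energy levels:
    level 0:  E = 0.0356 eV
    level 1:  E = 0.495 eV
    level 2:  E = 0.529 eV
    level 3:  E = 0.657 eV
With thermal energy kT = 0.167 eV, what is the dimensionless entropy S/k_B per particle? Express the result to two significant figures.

0.50

Eᵢ/kT = 0.2132, 2.964, 3.168, 3.934.
Z = Σ e^(−Eᵢ/kT) = e^(−0.2132) + e^(−2.964) + e^(−3.168) + e^(−3.934) = 0.8080 + 0.05161 + 0.04209 + 0.01957 = 0.9213.
⟨E⟩ = Σ EᵢPᵢ = 0.09707 eV.
S/k_B = ln Z + ⟨E⟩/kT = ln(0.9213) + 0.09707/0.167 = -0.08197 + 0.5813 = 0.50.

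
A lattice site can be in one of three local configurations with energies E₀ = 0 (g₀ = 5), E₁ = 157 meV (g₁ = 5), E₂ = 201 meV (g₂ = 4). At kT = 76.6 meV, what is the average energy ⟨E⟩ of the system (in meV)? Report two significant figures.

27 meV

Eᵢ/kT = 0, 2.050, 2.624.
Z = Σ gᵢe^(−Eᵢ/kT) = 5·e^(−0) + 5·e^(−2.050) + 4·e^(−2.624) = 5.000 + 0.6437 + 0.2900 = 5.934.
⟨E⟩ = Σ Eᵢ gᵢe^(−Eᵢ/kT) / Z = (0·5.000 + 157·0.6437 + 201·0.2900) / 5.934 = 27 meV.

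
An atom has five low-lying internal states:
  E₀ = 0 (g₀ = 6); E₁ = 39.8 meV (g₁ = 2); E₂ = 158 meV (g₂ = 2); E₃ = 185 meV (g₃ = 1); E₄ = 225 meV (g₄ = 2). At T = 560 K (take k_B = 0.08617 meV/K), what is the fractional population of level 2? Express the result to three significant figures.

k_BT = 0.08617 × 560 K = 48.255 meV.
Eᵢ/kT = 0, 0.82478, 3.2743, 3.8338, 4.6627.
Z = Σ gᵢe^(−Eᵢ/kT) = 6·e^(−0) + 2·e^(−0.82478) + 2·e^(−3.2743) + 1·e^(−3.8338) + 2·e^(−4.6627) = 6.0000 + 0.87666 + 0.075687 + 0.021627 + 0.018882 = 6.9929.
P₂ = g₂ e^(−E₂/kT) / Z = 0.075687/6.9929 = 0.0108.

0.0108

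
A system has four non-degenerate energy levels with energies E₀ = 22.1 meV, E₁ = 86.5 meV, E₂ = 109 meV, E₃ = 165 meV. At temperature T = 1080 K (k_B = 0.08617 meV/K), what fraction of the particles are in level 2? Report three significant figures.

k_BT = 0.08617 × 1080 K = 93.064 meV.
Eᵢ/kT = 0.23747, 0.92947, 1.1712, 1.7730.
Z = Σ e^(−Eᵢ/kT) = e^(−0.23747) + e^(−0.92947) + e^(−1.1712) + e^(−1.7730) = 0.78862 + 0.39476 + 0.30999 + 0.16982 = 1.6632.
P₂ = e^(−E₂/kT) / Z = 0.30999/1.6632 = 0.186.

0.186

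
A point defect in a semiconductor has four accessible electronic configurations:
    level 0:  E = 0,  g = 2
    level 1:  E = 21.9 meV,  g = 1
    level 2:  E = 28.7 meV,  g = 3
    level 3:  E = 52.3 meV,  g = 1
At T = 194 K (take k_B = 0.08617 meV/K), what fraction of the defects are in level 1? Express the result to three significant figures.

0.0946

k_BT = 0.08617 × 194 K = 16.717 meV.
Eᵢ/kT = 0, 1.3100, 1.7168, 3.1286.
Z = Σ gᵢe^(−Eᵢ/kT) = 2·e^(−0) + 1·e^(−1.3100) + 3·e^(−1.7168) + 1·e^(−3.1286) = 2.0000 + 0.26982 + 0.53892 + 0.043779 = 2.8525.
P₁ = g₁ e^(−E₁/kT) / Z = 0.26982/2.8525 = 0.0946.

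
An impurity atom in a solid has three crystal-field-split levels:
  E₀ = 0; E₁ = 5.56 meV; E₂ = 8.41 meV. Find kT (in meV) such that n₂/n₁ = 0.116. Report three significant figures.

n₂/n₁ = exp[−(E₂−E₁)/kT] = 0.116.
⇒ (E₂−E₁)/kT = ln(1/0.116) = ln(8.6207) = 2.1542.
kT = 2.85 meV / 2.1542 = 1.32 meV.

1.32 meV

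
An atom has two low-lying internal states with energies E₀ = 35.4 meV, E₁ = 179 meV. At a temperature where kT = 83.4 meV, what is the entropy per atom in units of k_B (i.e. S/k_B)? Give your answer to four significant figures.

0.4255

Eᵢ/kT = 0.424460, 2.14628.
Z = Σ e^(−Eᵢ/kT) = e^(−0.424460) + e^(−2.14628) = 0.654123 + 0.116918 = 0.771041.
⟨E⟩ = Σ EᵢPᵢ = 57.1750 meV.
S/k_B = ln Z + ⟨E⟩/kT = ln(0.771041) + 57.1750/83.4 = -0.260014 + 0.685552 = 0.4255.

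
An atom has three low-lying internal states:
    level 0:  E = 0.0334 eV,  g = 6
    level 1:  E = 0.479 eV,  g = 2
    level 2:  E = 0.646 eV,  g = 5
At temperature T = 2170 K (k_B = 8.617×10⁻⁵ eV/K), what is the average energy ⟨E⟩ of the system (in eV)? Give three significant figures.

0.0645 eV

k_BT = 8.617×10⁻⁵ × 2170 K = 0.18699 eV.
Eᵢ/kT = 0.17862, 2.5616, 3.4547.
Z = Σ gᵢe^(−Eᵢ/kT) = 6·e^(−0.17862) + 2·e^(−2.5616) + 5·e^(−3.4547) = 5.0185 + 0.15436 + 0.15798 = 5.3308.
⟨E⟩ = Σ Eᵢ gᵢe^(−Eᵢ/kT) / Z = (0.0334·5.0185 + 0.479·0.15436 + 0.646·0.15798) / 5.3308 = 0.0645 eV.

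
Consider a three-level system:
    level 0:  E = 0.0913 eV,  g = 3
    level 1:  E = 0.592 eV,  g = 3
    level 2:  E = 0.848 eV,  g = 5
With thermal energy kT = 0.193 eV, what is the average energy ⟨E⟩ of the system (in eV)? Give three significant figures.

0.148 eV

Eᵢ/kT = 0.47306, 3.0674, 4.3938.
Z = Σ gᵢe^(−Eᵢ/kT) = 3·e^(−0.47306) + 3·e^(−3.0674) + 5·e^(−4.3938) = 1.8693 + 0.13963 + 0.061768 = 2.0707.
⟨E⟩ = Σ Eᵢ gᵢe^(−Eᵢ/kT) / Z = (0.0913·1.8693 + 0.592·0.13963 + 0.848·0.061768) / 2.0707 = 0.148 eV.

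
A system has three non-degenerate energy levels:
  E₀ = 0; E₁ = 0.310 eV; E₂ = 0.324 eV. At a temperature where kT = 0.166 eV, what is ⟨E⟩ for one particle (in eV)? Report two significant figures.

0.072 eV

Eᵢ/kT = 0, 1.867, 1.952.
Z = Σ e^(−Eᵢ/kT) = e^(−0) + e^(−1.867) + e^(−1.952) = 1.000 + 0.1546 + 0.1420 = 1.297.
⟨E⟩ = Σ Eᵢ e^(−Eᵢ/kT) / Z = (0·1.000 + 0.310·0.1546 + 0.324·0.1420) / 1.297 = 0.072 eV.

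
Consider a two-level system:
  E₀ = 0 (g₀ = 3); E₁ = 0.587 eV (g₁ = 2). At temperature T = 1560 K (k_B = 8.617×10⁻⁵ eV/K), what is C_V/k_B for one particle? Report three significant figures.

k_BT = 8.617×10⁻⁵ × 1560 K = 0.13443 eV.
Eᵢ/kT = 0, 4.3666.
Z = Σ gᵢe^(−Eᵢ/kT) = 3·e^(−0) + 2·e^(−4.3666) = 3.0000 + 0.025389 = 3.0254.
⟨E⟩ = 0.0049261 eV, ⟨E²⟩ = 0.0028916 eV².
C_V/k_B = (⟨E²⟩ − ⟨E⟩²)/(kT)² = (0.0028916 − 0.000024266)/0.018071 = 0.159.

0.159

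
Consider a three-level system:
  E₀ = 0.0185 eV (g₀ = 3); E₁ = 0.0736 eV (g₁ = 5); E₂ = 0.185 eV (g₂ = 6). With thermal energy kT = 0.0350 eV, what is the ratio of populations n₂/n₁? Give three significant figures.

n₂/n₁ = (g₂/g₁) exp[−(E₂−E₁)/kT] = (6/5) × exp(−(0.1114 eV)/(0.0350 eV)) = (6/5) × exp(-3.1829) = 0.0498.

0.0498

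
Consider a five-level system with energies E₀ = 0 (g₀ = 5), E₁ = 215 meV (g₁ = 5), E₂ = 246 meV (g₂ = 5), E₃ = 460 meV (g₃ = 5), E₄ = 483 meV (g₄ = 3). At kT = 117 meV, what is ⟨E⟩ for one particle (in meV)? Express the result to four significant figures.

59.49 meV

Eᵢ/kT = 0, 1.83761, 2.10256, 3.93162, 4.12821.
Z = Σ gᵢe^(−Eᵢ/kT) = 5·e^(−0) + 5·e^(−1.83761) + 5·e^(−2.10256) + 5·e^(−3.93162) + 3·e^(−4.12821) = 5.00000 + 0.795987 + 0.610717 + 0.0980594 + 0.0483351 = 6.55310.
⟨E⟩ = Σ Eᵢ gᵢe^(−Eᵢ/kT) / Z = (0·5.00000 + 215·0.795987 + 246·0.610717 + 460·0.0980594 + 483·0.0483351) / 6.55310 = 59.49 meV.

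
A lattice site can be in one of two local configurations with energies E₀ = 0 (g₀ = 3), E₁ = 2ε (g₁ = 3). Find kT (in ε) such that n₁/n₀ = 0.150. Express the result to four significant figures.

n₁/n₀ = (g₁/g₀) exp[−(E₁−E₀)/kT] = 0.150.
⇒ (E₁−E₀)/kT = ln((3/3)/0.150) = ln(6.66667) = 1.89712.
kT = 2ε / 1.89712 = 1.054 ε.

1.054 ε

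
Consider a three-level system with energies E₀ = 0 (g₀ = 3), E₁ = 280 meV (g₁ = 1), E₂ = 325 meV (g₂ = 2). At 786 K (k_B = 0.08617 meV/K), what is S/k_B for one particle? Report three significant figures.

1.16

k_BT = 0.08617 × 786 K = 67.730 meV.
Eᵢ/kT = 0, 4.1341, 4.7985.
Z = Σ gᵢe^(−Eᵢ/kT) = 3·e^(−0) + 1·e^(−4.1341) + 2·e^(−4.7985) = 3.0000 + 0.016017 + 0.016484 = 3.0325.
⟨E⟩ = Σ EᵢPᵢ = 3.2455 meV.
S/k_B = ln Z + ⟨E⟩/kT = ln(3.0325) + 3.2455/67.730 = 1.1094 + 0.047918 = 1.16.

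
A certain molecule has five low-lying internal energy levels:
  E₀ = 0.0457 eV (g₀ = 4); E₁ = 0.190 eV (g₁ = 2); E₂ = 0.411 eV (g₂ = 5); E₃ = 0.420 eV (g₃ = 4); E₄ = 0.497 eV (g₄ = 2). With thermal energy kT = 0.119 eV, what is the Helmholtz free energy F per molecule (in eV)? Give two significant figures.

Eᵢ/kT = 0.3840, 1.597, 3.454, 3.529, 4.176.
Z = Σ gᵢe^(−Eᵢ/kT) = 4·e^(−0.3840) + 2·e^(−1.597) + 5·e^(−3.454) + 4·e^(−3.529) + 2·e^(−4.176) = 2.725 + 0.4050 + 0.1581 + 0.1173 + 0.03072 = 3.436.
F = −kT ln Z = −0.119 × ln(3.436) = −0.119 × 1.234 = -0.15 eV.

-0.15 eV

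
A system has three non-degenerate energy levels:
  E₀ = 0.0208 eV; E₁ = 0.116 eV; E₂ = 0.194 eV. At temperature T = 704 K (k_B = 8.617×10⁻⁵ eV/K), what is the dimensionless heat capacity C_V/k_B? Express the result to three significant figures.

0.625

k_BT = 8.617×10⁻⁵ × 704 K = 0.060664 eV.
Eᵢ/kT = 0.34287, 1.9122, 3.1979.
Z = Σ e^(−Eᵢ/kT) = e^(−0.34287) + e^(−1.9122) + e^(−3.1979) = 0.70973 + 0.14775 + 0.040848 = 0.89833.
⟨E⟩ = 0.044333 eV, ⟨E²⟩ = 0.0042663 eV².
C_V/k_B = (⟨E²⟩ − ⟨E⟩²)/(kT)² = (0.0042663 − 0.0019654)/0.0036801 = 0.625.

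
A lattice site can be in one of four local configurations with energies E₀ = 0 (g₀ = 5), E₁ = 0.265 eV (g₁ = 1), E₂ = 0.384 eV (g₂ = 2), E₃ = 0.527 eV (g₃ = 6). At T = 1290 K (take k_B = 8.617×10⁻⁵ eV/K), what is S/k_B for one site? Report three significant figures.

1.78

k_BT = 8.617×10⁻⁵ × 1290 K = 0.11116 eV.
Eᵢ/kT = 0, 2.3840, 3.4545, 4.7409.
Z = Σ gᵢe^(−Eᵢ/kT) = 5·e^(−0) + 1·e^(−2.3840) + 2·e^(−3.4545) + 6·e^(−4.7409) = 5.0000 + 0.092181 + 0.063206 + 0.052385 = 5.2078.
⟨E⟩ = Σ EᵢPᵢ = 0.014652 eV.
S/k_B = ln Z + ⟨E⟩/kT = ln(5.2078) + 0.014652/0.11116 = 1.6502 + 0.13181 = 1.78.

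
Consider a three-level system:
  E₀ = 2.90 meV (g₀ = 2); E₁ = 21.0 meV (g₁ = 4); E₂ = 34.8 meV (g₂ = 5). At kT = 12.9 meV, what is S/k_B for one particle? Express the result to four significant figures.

Eᵢ/kT = 0.224806, 1.62791, 2.69767.
Z = Σ gᵢe^(−Eᵢ/kT) = 2·e^(−0.224806) + 4·e^(−1.62791) + 5·e^(−2.69767) = 1.59734 + 0.785358 + 0.336811 = 2.71951.
⟨E⟩ = Σ EᵢPᵢ = 12.0778 meV.
S/k_B = ln Z + ⟨E⟩/kT = ln(2.71951) + 12.0778/12.9 = 1.00045 + 0.936264 = 1.937.

1.937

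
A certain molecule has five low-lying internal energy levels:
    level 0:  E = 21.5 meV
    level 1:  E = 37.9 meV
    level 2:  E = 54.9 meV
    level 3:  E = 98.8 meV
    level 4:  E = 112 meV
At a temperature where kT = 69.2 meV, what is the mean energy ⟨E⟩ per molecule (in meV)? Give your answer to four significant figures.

49.24 meV

Eᵢ/kT = 0.310694, 0.547688, 0.793353, 1.42775, 1.61850.
Z = Σ e^(−Eᵢ/kT) = e^(−0.310694) + e^(−0.547688) + e^(−0.793353) + e^(−1.42775) + e^(−1.61850) = 0.732938 + 0.578285 + 0.452326 + 0.239848 + 0.198196 = 2.20159.
⟨E⟩ = Σ Eᵢ e^(−Eᵢ/kT) / Z = (21.5·0.732938 + 37.9·0.578285 + 54.9·0.452326 + 98.8·0.239848 + 112·0.198196) / 2.20159 = 49.24 meV.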